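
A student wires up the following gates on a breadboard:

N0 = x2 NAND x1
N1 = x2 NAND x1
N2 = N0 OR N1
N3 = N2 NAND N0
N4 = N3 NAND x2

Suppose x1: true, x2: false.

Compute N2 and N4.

N2 = true; N4 = true

N0 = x2 NAND x1 = false NAND true = true
N1 = x2 NAND x1 = false NAND true = true
N2 = N0 OR N1 = true OR true = true
N3 = N2 NAND N0 = true NAND true = false
N4 = N3 NAND x2 = false NAND false = true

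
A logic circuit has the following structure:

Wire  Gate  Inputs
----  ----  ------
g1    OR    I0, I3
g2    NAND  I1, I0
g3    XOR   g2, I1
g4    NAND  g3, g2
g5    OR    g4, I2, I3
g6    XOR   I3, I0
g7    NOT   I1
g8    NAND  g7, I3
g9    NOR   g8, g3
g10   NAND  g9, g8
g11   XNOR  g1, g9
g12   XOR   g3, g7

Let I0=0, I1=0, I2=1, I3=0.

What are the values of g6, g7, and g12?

g6 = 0  g7 = 1  g12 = 0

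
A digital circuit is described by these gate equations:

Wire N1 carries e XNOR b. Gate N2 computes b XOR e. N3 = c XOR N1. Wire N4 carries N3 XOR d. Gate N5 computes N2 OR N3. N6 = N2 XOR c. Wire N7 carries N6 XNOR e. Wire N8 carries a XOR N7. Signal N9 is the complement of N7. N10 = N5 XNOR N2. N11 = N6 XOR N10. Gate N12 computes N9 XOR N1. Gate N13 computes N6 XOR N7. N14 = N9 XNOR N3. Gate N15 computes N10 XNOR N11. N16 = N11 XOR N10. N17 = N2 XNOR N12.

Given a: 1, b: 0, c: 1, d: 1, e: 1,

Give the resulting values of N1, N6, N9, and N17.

N1 = e XNOR b = 1 XNOR 0 = 0
N2 = b XOR e = 0 XOR 1 = 1
N6 = N2 XOR c = 1 XOR 1 = 0
N7 = N6 XNOR e = 0 XNOR 1 = 0
N9 = NOT N7 = NOT 0 = 1
N12 = N9 XOR N1 = 1 XOR 0 = 1
N17 = N2 XNOR N12 = 1 XNOR 1 = 1

N1 = 0, N6 = 0, N9 = 1, N17 = 1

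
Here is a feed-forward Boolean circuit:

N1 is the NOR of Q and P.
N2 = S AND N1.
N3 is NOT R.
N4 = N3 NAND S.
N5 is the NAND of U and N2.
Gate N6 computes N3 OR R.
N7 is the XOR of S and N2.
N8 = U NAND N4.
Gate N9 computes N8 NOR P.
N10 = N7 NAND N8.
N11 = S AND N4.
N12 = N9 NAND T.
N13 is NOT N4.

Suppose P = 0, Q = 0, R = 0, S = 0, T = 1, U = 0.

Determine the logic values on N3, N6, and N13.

N3 = 1, N6 = 1, N13 = 0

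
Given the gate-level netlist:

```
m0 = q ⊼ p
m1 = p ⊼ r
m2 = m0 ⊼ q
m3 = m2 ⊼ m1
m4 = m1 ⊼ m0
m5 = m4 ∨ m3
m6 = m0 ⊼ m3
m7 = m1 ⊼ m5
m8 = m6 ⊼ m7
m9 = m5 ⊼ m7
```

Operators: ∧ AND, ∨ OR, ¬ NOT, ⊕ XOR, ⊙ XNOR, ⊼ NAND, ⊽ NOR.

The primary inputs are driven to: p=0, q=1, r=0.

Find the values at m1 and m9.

m0 = q NAND p = 1 NAND 0 = 1
m1 = p NAND r = 0 NAND 0 = 1
m2 = m0 NAND q = 1 NAND 1 = 0
m3 = m2 NAND m1 = 0 NAND 1 = 1
m4 = m1 NAND m0 = 1 NAND 1 = 0
m5 = m4 OR m3 = 0 OR 1 = 1
m7 = m1 NAND m5 = 1 NAND 1 = 0
m9 = m5 NAND m7 = 1 NAND 0 = 1

m1 = 1, m9 = 1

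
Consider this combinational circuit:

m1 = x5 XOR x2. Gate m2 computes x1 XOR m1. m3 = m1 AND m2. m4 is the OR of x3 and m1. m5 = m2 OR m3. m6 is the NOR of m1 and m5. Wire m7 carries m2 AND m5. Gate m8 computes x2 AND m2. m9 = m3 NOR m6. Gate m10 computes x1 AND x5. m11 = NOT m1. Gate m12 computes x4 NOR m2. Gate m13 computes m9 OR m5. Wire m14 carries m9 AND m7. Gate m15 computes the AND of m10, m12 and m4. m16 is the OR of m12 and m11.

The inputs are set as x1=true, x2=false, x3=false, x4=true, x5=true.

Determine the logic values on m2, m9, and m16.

m2 = false, m9 = true, m16 = false

m1 = x5 XOR x2 = true XOR false = true
m2 = x1 XOR m1 = true XOR true = false
m3 = m1 AND m2 = true AND false = false
m5 = m2 OR m3 = false OR false = false
m6 = m1 NOR m5 = true NOR false = false
m9 = m3 NOR m6 = false NOR false = true
m11 = NOT m1 = NOT true = false
m12 = x4 NOR m2 = true NOR false = false
m16 = m12 OR m11 = false OR false = false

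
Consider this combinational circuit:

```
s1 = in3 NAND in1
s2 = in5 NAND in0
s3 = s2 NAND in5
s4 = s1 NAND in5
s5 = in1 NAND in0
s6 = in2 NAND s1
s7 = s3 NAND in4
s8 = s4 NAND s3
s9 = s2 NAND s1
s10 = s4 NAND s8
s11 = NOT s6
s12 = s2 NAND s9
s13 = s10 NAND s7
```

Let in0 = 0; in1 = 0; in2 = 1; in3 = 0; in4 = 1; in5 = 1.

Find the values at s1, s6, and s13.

s1 = 1; s6 = 0; s13 = 0

s1 = in3 NAND in1 = 0 NAND 0 = 1
s2 = in5 NAND in0 = 1 NAND 0 = 1
s3 = s2 NAND in5 = 1 NAND 1 = 0
s4 = s1 NAND in5 = 1 NAND 1 = 0
s6 = in2 NAND s1 = 1 NAND 1 = 0
s7 = s3 NAND in4 = 0 NAND 1 = 1
s8 = s4 NAND s3 = 0 NAND 0 = 1
s10 = s4 NAND s8 = 0 NAND 1 = 1
s13 = s10 NAND s7 = 1 NAND 1 = 0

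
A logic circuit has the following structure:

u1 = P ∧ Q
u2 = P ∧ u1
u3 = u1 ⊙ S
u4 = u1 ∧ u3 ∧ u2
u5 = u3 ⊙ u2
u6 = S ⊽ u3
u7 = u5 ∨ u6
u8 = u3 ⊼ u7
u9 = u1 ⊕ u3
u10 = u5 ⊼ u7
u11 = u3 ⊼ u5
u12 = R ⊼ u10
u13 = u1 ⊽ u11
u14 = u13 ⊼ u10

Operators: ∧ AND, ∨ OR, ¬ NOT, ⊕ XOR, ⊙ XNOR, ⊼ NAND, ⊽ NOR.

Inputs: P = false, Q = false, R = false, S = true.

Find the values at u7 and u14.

u7 = true  u14 = true

u1 = P AND Q = false AND false = false
u2 = P AND u1 = false AND false = false
u3 = u1 XNOR S = false XNOR true = false
u5 = u3 XNOR u2 = false XNOR false = true
u6 = S NOR u3 = true NOR false = false
u7 = u5 OR u6 = true OR false = true
u10 = u5 NAND u7 = true NAND true = false
u11 = u3 NAND u5 = false NAND true = true
u13 = u1 NOR u11 = false NOR true = false
u14 = u13 NAND u10 = false NAND false = true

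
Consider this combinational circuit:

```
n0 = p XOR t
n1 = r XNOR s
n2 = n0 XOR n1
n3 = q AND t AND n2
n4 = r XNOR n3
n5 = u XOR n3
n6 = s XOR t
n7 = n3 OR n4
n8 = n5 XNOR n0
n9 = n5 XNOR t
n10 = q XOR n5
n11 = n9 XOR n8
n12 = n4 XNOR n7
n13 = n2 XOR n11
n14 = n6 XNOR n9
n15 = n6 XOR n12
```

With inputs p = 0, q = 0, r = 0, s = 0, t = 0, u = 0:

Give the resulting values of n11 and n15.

n0 = p XOR t = 0 XOR 0 = 0
n1 = r XNOR s = 0 XNOR 0 = 1
n2 = n0 XOR n1 = 0 XOR 1 = 1
n3 = q AND t AND n2 = 0 AND 0 AND 1 = 0
n4 = r XNOR n3 = 0 XNOR 0 = 1
n5 = u XOR n3 = 0 XOR 0 = 0
n6 = s XOR t = 0 XOR 0 = 0
n7 = n3 OR n4 = 0 OR 1 = 1
n8 = n5 XNOR n0 = 0 XNOR 0 = 1
n9 = n5 XNOR t = 0 XNOR 0 = 1
n11 = n9 XOR n8 = 1 XOR 1 = 0
n12 = n4 XNOR n7 = 1 XNOR 1 = 1
n15 = n6 XOR n12 = 0 XOR 1 = 1

n11 = 0  n15 = 1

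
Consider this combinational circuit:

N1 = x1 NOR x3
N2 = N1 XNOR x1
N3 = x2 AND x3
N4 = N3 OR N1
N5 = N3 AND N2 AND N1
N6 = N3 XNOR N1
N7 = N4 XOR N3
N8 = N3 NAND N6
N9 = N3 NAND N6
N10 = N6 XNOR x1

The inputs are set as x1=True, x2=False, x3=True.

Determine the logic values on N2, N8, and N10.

N2 = False  N8 = True  N10 = True

N1 = x1 NOR x3 = True NOR True = False
N2 = N1 XNOR x1 = False XNOR True = False
N3 = x2 AND x3 = False AND True = False
N6 = N3 XNOR N1 = False XNOR False = True
N8 = N3 NAND N6 = False NAND True = True
N10 = N6 XNOR x1 = True XNOR True = True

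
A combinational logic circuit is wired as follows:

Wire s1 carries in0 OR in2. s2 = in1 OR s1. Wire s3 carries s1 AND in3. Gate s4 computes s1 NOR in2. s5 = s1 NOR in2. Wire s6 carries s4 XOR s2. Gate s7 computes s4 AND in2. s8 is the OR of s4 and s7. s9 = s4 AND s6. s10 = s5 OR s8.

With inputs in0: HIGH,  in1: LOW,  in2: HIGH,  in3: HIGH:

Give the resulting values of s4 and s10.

s1 = in0 OR in2 = HIGH OR HIGH = HIGH
s4 = s1 NOR in2 = HIGH NOR HIGH = LOW
s5 = s1 NOR in2 = HIGH NOR HIGH = LOW
s7 = s4 AND in2 = LOW AND HIGH = LOW
s8 = s4 OR s7 = LOW OR LOW = LOW
s10 = s5 OR s8 = LOW OR LOW = LOW

s4 = LOW, s10 = LOW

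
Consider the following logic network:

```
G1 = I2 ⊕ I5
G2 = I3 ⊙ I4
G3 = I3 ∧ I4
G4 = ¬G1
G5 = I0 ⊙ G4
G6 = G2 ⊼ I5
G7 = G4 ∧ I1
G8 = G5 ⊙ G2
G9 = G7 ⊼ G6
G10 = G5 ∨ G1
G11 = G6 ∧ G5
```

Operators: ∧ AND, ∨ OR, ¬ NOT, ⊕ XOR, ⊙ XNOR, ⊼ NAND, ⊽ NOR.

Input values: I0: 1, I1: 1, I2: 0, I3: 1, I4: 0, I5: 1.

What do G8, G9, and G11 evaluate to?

G1 = I2 XOR I5 = 0 XOR 1 = 1
G2 = I3 XNOR I4 = 1 XNOR 0 = 0
G4 = NOT G1 = NOT 1 = 0
G5 = I0 XNOR G4 = 1 XNOR 0 = 0
G6 = G2 NAND I5 = 0 NAND 1 = 1
G7 = G4 AND I1 = 0 AND 1 = 0
G8 = G5 XNOR G2 = 0 XNOR 0 = 1
G9 = G7 NAND G6 = 0 NAND 1 = 1
G11 = G6 AND G5 = 1 AND 0 = 0

G8 = 1  G9 = 1  G11 = 0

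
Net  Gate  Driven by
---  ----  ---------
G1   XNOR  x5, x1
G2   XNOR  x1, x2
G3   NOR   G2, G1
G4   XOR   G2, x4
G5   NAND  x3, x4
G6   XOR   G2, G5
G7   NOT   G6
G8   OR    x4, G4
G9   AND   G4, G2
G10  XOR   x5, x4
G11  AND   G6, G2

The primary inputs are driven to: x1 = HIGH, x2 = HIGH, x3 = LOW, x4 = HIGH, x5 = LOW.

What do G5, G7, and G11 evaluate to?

G5 = HIGH; G7 = HIGH; G11 = LOW

G2 = x1 XNOR x2 = HIGH XNOR HIGH = HIGH
G5 = x3 NAND x4 = LOW NAND HIGH = HIGH
G6 = G2 XOR G5 = HIGH XOR HIGH = LOW
G7 = NOT G6 = NOT LOW = HIGH
G11 = G6 AND G2 = LOW AND HIGH = LOW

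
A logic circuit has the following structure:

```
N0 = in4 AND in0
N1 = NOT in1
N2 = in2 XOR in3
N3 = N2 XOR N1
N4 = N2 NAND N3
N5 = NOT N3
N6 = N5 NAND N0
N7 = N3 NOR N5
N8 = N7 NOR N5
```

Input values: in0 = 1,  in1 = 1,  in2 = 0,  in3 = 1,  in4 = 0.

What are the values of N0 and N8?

N0 = 0, N8 = 1

N0 = in4 AND in0 = 0 AND 1 = 0
N1 = NOT in1 = NOT 1 = 0
N2 = in2 XOR in3 = 0 XOR 1 = 1
N3 = N2 XOR N1 = 1 XOR 0 = 1
N5 = NOT N3 = NOT 1 = 0
N7 = N3 NOR N5 = 1 NOR 0 = 0
N8 = N7 NOR N5 = 0 NOR 0 = 1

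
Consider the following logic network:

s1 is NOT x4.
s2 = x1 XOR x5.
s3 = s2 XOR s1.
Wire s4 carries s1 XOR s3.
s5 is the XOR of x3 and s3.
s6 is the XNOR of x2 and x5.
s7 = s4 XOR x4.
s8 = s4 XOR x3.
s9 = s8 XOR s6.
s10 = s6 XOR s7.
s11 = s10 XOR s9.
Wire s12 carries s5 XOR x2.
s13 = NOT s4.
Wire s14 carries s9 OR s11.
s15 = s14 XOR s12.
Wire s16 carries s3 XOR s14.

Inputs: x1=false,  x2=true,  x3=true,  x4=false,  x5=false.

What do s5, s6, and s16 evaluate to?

s5 = false  s6 = false  s16 = false

s1 = NOT x4 = NOT false = true
s2 = x1 XOR x5 = false XOR false = false
s3 = s2 XOR s1 = false XOR true = true
s4 = s1 XOR s3 = true XOR true = false
s5 = x3 XOR s3 = true XOR true = false
s6 = x2 XNOR x5 = true XNOR false = false
s7 = s4 XOR x4 = false XOR false = false
s8 = s4 XOR x3 = false XOR true = true
s9 = s8 XOR s6 = true XOR false = true
s10 = s6 XOR s7 = false XOR false = false
s11 = s10 XOR s9 = false XOR true = true
s14 = s9 OR s11 = true OR true = true
s16 = s3 XOR s14 = true XOR true = false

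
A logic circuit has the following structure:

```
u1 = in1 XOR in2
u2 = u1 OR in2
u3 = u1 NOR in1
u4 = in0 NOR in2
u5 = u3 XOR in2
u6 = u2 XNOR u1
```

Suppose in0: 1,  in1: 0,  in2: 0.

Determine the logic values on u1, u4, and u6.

u1 = in1 XOR in2 = 0 XOR 0 = 0
u2 = u1 OR in2 = 0 OR 0 = 0
u4 = in0 NOR in2 = 1 NOR 0 = 0
u6 = u2 XNOR u1 = 0 XNOR 0 = 1

u1 = 0, u4 = 0, u6 = 1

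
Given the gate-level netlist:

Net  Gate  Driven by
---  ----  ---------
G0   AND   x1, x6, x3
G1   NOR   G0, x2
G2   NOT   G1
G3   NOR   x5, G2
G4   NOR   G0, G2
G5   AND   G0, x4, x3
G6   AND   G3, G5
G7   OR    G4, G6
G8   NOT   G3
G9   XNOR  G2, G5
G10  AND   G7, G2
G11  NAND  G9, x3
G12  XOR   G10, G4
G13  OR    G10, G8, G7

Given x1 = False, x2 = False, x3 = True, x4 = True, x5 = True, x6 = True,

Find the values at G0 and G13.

G0 = x1 AND x6 AND x3 = False AND True AND True = False
G1 = G0 NOR x2 = False NOR False = True
G2 = NOT G1 = NOT True = False
G3 = x5 NOR G2 = True NOR False = False
G4 = G0 NOR G2 = False NOR False = True
G5 = G0 AND x4 AND x3 = False AND True AND True = False
G6 = G3 AND G5 = False AND False = False
G7 = G4 OR G6 = True OR False = True
G8 = NOT G3 = NOT False = True
G10 = G7 AND G2 = True AND False = False
G13 = G10 OR G8 OR G7 = False OR True OR True = True

G0 = False; G13 = True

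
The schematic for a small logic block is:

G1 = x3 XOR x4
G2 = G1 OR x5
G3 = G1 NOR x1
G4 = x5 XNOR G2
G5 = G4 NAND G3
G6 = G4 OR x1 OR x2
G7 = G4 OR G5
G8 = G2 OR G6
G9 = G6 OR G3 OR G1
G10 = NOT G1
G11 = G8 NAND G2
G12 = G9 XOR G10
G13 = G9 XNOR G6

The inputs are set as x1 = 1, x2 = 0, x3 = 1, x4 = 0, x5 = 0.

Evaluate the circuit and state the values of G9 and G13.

G1 = x3 XOR x4 = 1 XOR 0 = 1
G2 = G1 OR x5 = 1 OR 0 = 1
G3 = G1 NOR x1 = 1 NOR 1 = 0
G4 = x5 XNOR G2 = 0 XNOR 1 = 0
G6 = G4 OR x1 OR x2 = 0 OR 1 OR 0 = 1
G9 = G6 OR G3 OR G1 = 1 OR 0 OR 1 = 1
G13 = G9 XNOR G6 = 1 XNOR 1 = 1

G9 = 1  G13 = 1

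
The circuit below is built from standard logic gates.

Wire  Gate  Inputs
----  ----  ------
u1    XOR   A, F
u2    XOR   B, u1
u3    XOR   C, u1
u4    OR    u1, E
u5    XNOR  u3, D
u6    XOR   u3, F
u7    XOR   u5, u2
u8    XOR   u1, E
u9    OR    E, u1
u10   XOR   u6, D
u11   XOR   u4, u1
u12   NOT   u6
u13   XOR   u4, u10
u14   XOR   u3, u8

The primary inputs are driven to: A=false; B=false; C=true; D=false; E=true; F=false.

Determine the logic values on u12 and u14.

u12 = false, u14 = false

u1 = A XOR F = false XOR false = false
u3 = C XOR u1 = true XOR false = true
u6 = u3 XOR F = true XOR false = true
u8 = u1 XOR E = false XOR true = true
u12 = NOT u6 = NOT true = false
u14 = u3 XOR u8 = true XOR true = false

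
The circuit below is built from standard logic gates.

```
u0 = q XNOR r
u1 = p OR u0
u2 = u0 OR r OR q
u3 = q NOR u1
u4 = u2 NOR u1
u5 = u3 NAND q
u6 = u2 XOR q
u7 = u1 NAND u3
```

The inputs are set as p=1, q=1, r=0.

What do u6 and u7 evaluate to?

u0 = q XNOR r = 1 XNOR 0 = 0
u1 = p OR u0 = 1 OR 0 = 1
u2 = u0 OR r OR q = 0 OR 0 OR 1 = 1
u3 = q NOR u1 = 1 NOR 1 = 0
u6 = u2 XOR q = 1 XOR 1 = 0
u7 = u1 NAND u3 = 1 NAND 0 = 1

u6 = 0, u7 = 1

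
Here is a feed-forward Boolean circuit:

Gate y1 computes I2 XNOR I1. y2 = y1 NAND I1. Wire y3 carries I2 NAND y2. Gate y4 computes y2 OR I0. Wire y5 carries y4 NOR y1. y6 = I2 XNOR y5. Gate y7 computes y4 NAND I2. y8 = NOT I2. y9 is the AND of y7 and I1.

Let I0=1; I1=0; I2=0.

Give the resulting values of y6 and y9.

y1 = I2 XNOR I1 = 0 XNOR 0 = 1
y2 = y1 NAND I1 = 1 NAND 0 = 1
y4 = y2 OR I0 = 1 OR 1 = 1
y5 = y4 NOR y1 = 1 NOR 1 = 0
y6 = I2 XNOR y5 = 0 XNOR 0 = 1
y7 = y4 NAND I2 = 1 NAND 0 = 1
y9 = y7 AND I1 = 1 AND 0 = 0

y6 = 1  y9 = 0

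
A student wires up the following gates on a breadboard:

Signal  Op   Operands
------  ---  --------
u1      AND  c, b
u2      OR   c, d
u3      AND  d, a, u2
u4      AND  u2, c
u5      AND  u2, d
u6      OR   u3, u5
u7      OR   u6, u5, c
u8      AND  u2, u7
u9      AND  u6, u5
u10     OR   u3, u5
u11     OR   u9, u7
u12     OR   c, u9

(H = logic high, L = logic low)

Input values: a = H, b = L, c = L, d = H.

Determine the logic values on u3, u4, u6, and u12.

u2 = c OR d = L OR H = H
u3 = d AND a AND u2 = H AND H AND H = H
u4 = u2 AND c = H AND L = L
u5 = u2 AND d = H AND H = H
u6 = u3 OR u5 = H OR H = H
u9 = u6 AND u5 = H AND H = H
u12 = c OR u9 = L OR H = H

u3 = H, u4 = L, u6 = H, u12 = H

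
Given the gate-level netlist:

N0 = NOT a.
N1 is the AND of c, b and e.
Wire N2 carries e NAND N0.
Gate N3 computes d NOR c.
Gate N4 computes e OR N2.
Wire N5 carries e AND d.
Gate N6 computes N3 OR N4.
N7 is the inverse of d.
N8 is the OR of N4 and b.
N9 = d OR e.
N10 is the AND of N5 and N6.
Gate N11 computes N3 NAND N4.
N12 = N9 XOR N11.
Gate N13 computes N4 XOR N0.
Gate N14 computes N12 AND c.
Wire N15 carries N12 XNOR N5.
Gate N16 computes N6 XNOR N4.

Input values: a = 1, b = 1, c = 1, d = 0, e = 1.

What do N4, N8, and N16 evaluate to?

N0 = NOT a = NOT 1 = 0
N2 = e NAND N0 = 1 NAND 0 = 1
N3 = d NOR c = 0 NOR 1 = 0
N4 = e OR N2 = 1 OR 1 = 1
N6 = N3 OR N4 = 0 OR 1 = 1
N8 = N4 OR b = 1 OR 1 = 1
N16 = N6 XNOR N4 = 1 XNOR 1 = 1

N4 = 1; N8 = 1; N16 = 1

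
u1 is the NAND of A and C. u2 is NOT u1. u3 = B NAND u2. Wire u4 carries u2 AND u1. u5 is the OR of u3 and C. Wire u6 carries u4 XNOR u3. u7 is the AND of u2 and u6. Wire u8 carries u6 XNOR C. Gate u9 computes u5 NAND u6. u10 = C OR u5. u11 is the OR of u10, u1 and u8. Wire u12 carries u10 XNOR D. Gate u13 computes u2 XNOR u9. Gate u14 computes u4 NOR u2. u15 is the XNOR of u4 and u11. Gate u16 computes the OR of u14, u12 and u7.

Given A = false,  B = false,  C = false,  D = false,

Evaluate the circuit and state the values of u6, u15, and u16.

u6 = false, u15 = false, u16 = true

u1 = A NAND C = false NAND false = true
u2 = NOT u1 = NOT true = false
u3 = B NAND u2 = false NAND false = true
u4 = u2 AND u1 = false AND true = false
u5 = u3 OR C = true OR false = true
u6 = u4 XNOR u3 = false XNOR true = false
u7 = u2 AND u6 = false AND false = false
u8 = u6 XNOR C = false XNOR false = true
u10 = C OR u5 = false OR true = true
u11 = u10 OR u1 OR u8 = true OR true OR true = true
u12 = u10 XNOR D = true XNOR false = false
u14 = u4 NOR u2 = false NOR false = true
u15 = u4 XNOR u11 = false XNOR true = false
u16 = u14 OR u12 OR u7 = true OR false OR false = true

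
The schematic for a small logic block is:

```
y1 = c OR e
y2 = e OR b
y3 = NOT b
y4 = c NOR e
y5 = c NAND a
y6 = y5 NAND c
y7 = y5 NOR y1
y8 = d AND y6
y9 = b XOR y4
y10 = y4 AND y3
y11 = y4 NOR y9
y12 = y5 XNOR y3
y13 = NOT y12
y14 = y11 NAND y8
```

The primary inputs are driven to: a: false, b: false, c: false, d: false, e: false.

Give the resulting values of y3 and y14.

y3 = NOT b = NOT false = true
y4 = c NOR e = false NOR false = true
y5 = c NAND a = false NAND false = true
y6 = y5 NAND c = true NAND false = true
y8 = d AND y6 = false AND true = false
y9 = b XOR y4 = false XOR true = true
y11 = y4 NOR y9 = true NOR true = false
y14 = y11 NAND y8 = false NAND false = true

y3 = true, y14 = true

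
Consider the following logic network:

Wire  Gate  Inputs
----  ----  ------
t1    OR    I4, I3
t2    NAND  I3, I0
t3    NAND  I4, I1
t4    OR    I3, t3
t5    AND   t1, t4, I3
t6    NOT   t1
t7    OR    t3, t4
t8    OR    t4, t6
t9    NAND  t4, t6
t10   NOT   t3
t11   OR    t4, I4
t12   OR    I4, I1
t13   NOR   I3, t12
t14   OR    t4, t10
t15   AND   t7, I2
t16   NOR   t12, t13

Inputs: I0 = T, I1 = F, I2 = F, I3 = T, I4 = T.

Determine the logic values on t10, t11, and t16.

t3 = I4 NAND I1 = T NAND F = T
t4 = I3 OR t3 = T OR T = T
t10 = NOT t3 = NOT T = F
t11 = t4 OR I4 = T OR T = T
t12 = I4 OR I1 = T OR F = T
t13 = I3 NOR t12 = T NOR T = F
t16 = t12 NOR t13 = T NOR F = F

t10 = F, t11 = T, t16 = F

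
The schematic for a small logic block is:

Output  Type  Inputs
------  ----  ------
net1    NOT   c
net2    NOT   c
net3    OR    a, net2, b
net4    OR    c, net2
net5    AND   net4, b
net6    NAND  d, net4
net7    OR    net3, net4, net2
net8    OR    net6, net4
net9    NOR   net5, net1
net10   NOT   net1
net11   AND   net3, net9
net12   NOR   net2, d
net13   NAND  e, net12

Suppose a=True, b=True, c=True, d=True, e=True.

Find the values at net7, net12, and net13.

net7 = True; net12 = False; net13 = True

net2 = NOT c = NOT True = False
net3 = a OR net2 OR b = True OR False OR True = True
net4 = c OR net2 = True OR False = True
net7 = net3 OR net4 OR net2 = True OR True OR False = True
net12 = net2 NOR d = False NOR True = False
net13 = e NAND net12 = True NAND False = True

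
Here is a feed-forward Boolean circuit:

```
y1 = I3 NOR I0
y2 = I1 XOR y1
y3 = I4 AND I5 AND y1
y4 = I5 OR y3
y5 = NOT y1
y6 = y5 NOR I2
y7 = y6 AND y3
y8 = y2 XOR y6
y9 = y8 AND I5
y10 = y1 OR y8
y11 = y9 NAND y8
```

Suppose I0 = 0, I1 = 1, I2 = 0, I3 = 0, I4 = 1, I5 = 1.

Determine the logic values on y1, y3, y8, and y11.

y1 = 1  y3 = 1  y8 = 1  y11 = 0

y1 = I3 NOR I0 = 0 NOR 0 = 1
y2 = I1 XOR y1 = 1 XOR 1 = 0
y3 = I4 AND I5 AND y1 = 1 AND 1 AND 1 = 1
y5 = NOT y1 = NOT 1 = 0
y6 = y5 NOR I2 = 0 NOR 0 = 1
y8 = y2 XOR y6 = 0 XOR 1 = 1
y9 = y8 AND I5 = 1 AND 1 = 1
y11 = y9 NAND y8 = 1 NAND 1 = 0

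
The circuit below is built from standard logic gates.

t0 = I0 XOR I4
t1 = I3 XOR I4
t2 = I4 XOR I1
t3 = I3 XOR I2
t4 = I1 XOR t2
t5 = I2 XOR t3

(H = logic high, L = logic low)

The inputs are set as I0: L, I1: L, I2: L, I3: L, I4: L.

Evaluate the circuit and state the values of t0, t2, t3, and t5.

t0 = L  t2 = L  t3 = L  t5 = L

t0 = I0 XOR I4 = L XOR L = L
t2 = I4 XOR I1 = L XOR L = L
t3 = I3 XOR I2 = L XOR L = L
t5 = I2 XOR t3 = L XOR L = L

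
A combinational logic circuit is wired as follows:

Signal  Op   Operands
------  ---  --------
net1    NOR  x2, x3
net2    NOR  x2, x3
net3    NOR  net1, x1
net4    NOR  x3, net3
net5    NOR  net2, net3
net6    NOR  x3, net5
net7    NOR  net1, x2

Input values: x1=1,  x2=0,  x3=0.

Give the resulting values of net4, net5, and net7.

net1 = x2 NOR x3 = 0 NOR 0 = 1
net2 = x2 NOR x3 = 0 NOR 0 = 1
net3 = net1 NOR x1 = 1 NOR 1 = 0
net4 = x3 NOR net3 = 0 NOR 0 = 1
net5 = net2 NOR net3 = 1 NOR 0 = 0
net7 = net1 NOR x2 = 1 NOR 0 = 0

net4 = 1, net5 = 0, net7 = 0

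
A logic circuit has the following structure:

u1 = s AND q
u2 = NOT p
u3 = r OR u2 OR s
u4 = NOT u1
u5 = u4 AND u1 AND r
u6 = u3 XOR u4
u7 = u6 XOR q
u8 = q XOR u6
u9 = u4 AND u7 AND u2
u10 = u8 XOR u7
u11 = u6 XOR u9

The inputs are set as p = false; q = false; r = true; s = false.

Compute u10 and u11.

u1 = s AND q = false AND false = false
u2 = NOT p = NOT false = true
u3 = r OR u2 OR s = true OR true OR false = true
u4 = NOT u1 = NOT false = true
u6 = u3 XOR u4 = true XOR true = false
u7 = u6 XOR q = false XOR false = false
u8 = q XOR u6 = false XOR false = false
u9 = u4 AND u7 AND u2 = true AND false AND true = false
u10 = u8 XOR u7 = false XOR false = false
u11 = u6 XOR u9 = false XOR false = false

u10 = false, u11 = false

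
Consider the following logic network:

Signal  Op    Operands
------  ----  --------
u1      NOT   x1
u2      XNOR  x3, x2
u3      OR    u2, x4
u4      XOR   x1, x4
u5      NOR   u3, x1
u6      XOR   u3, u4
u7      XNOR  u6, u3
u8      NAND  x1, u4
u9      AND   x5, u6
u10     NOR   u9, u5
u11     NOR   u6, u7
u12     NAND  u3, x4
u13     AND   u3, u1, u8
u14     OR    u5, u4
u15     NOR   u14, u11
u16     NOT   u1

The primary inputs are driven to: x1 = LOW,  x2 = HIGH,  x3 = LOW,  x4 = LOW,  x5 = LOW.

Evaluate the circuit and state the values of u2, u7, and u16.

u2 = LOW  u7 = HIGH  u16 = LOW

u1 = NOT x1 = NOT LOW = HIGH
u2 = x3 XNOR x2 = LOW XNOR HIGH = LOW
u3 = u2 OR x4 = LOW OR LOW = LOW
u4 = x1 XOR x4 = LOW XOR LOW = LOW
u6 = u3 XOR u4 = LOW XOR LOW = LOW
u7 = u6 XNOR u3 = LOW XNOR LOW = HIGH
u16 = NOT u1 = NOT HIGH = LOW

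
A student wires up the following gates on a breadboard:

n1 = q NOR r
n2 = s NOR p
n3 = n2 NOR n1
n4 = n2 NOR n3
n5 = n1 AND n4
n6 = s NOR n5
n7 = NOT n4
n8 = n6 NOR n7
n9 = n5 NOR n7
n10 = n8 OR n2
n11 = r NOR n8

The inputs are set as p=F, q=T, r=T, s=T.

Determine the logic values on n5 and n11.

n5 = F, n11 = F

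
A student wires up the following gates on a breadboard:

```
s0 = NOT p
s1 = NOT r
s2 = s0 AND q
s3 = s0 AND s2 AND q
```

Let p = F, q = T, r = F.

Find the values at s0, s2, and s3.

s0 = T  s2 = T  s3 = T

s0 = NOT p = NOT F = T
s2 = s0 AND q = T AND T = T
s3 = s0 AND s2 AND q = T AND T AND T = T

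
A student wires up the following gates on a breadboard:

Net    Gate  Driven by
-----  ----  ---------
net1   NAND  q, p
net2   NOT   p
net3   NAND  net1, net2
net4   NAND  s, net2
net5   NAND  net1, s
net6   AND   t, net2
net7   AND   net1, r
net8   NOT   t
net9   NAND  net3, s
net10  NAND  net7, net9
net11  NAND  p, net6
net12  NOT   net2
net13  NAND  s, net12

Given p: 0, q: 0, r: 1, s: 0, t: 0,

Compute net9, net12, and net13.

net9 = 1  net12 = 0  net13 = 1

net1 = q NAND p = 0 NAND 0 = 1
net2 = NOT p = NOT 0 = 1
net3 = net1 NAND net2 = 1 NAND 1 = 0
net9 = net3 NAND s = 0 NAND 0 = 1
net12 = NOT net2 = NOT 1 = 0
net13 = s NAND net12 = 0 NAND 0 = 1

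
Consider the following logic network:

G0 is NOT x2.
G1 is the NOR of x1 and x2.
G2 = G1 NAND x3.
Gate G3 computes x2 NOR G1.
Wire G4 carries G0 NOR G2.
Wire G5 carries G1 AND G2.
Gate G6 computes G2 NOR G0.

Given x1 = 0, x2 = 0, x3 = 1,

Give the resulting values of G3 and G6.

G0 = NOT x2 = NOT 0 = 1
G1 = x1 NOR x2 = 0 NOR 0 = 1
G2 = G1 NAND x3 = 1 NAND 1 = 0
G3 = x2 NOR G1 = 0 NOR 1 = 0
G6 = G2 NOR G0 = 0 NOR 1 = 0

G3 = 0, G6 = 0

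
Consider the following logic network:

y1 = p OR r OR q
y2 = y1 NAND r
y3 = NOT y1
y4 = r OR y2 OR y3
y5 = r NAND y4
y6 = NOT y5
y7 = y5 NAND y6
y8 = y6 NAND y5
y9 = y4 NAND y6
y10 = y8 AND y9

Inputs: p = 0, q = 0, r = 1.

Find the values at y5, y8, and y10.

y5 = 0  y8 = 1  y10 = 0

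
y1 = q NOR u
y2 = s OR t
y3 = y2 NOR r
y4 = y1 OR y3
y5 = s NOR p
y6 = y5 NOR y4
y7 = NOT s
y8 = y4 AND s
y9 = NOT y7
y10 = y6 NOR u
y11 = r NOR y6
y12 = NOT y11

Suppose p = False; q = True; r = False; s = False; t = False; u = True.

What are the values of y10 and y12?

y10 = False; y12 = False

y1 = q NOR u = True NOR True = False
y2 = s OR t = False OR False = False
y3 = y2 NOR r = False NOR False = True
y4 = y1 OR y3 = False OR True = True
y5 = s NOR p = False NOR False = True
y6 = y5 NOR y4 = True NOR True = False
y10 = y6 NOR u = False NOR True = False
y11 = r NOR y6 = False NOR False = True
y12 = NOT y11 = NOT True = False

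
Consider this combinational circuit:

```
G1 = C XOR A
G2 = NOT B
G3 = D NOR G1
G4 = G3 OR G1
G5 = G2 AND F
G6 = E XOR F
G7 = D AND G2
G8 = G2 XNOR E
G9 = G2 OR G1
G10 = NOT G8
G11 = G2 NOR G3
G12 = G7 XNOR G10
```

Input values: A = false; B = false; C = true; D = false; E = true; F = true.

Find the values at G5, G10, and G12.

G5 = true; G10 = false; G12 = true

G2 = NOT B = NOT false = true
G5 = G2 AND F = true AND true = true
G7 = D AND G2 = false AND true = false
G8 = G2 XNOR E = true XNOR true = true
G10 = NOT G8 = NOT true = false
G12 = G7 XNOR G10 = false XNOR false = true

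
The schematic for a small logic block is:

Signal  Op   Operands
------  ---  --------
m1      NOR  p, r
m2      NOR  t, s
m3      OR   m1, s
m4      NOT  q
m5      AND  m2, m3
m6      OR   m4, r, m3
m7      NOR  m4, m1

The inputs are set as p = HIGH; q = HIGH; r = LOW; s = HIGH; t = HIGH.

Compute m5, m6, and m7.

m1 = p NOR r = HIGH NOR LOW = LOW
m2 = t NOR s = HIGH NOR HIGH = LOW
m3 = m1 OR s = LOW OR HIGH = HIGH
m4 = NOT q = NOT HIGH = LOW
m5 = m2 AND m3 = LOW AND HIGH = LOW
m6 = m4 OR r OR m3 = LOW OR LOW OR HIGH = HIGH
m7 = m4 NOR m1 = LOW NOR LOW = HIGH

m5 = LOW, m6 = HIGH, m7 = HIGH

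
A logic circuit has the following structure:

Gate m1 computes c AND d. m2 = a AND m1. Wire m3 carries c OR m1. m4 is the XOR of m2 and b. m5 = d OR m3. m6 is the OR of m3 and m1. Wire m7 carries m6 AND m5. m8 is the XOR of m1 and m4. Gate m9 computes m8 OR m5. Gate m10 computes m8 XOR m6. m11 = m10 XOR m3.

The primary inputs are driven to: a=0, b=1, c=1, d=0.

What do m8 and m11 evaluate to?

m1 = c AND d = 1 AND 0 = 0
m2 = a AND m1 = 0 AND 0 = 0
m3 = c OR m1 = 1 OR 0 = 1
m4 = m2 XOR b = 0 XOR 1 = 1
m6 = m3 OR m1 = 1 OR 0 = 1
m8 = m1 XOR m4 = 0 XOR 1 = 1
m10 = m8 XOR m6 = 1 XOR 1 = 0
m11 = m10 XOR m3 = 0 XOR 1 = 1

m8 = 1, m11 = 1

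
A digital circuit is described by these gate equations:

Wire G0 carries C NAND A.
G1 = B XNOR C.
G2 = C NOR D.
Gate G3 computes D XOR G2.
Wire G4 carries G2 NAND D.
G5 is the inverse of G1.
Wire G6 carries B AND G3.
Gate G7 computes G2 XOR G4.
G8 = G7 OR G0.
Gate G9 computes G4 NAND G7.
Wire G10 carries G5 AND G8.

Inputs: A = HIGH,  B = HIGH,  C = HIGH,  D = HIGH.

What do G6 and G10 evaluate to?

G0 = C NAND A = HIGH NAND HIGH = LOW
G1 = B XNOR C = HIGH XNOR HIGH = HIGH
G2 = C NOR D = HIGH NOR HIGH = LOW
G3 = D XOR G2 = HIGH XOR LOW = HIGH
G4 = G2 NAND D = LOW NAND HIGH = HIGH
G5 = NOT G1 = NOT HIGH = LOW
G6 = B AND G3 = HIGH AND HIGH = HIGH
G7 = G2 XOR G4 = LOW XOR HIGH = HIGH
G8 = G7 OR G0 = HIGH OR LOW = HIGH
G10 = G5 AND G8 = LOW AND HIGH = LOW

G6 = HIGH, G10 = LOW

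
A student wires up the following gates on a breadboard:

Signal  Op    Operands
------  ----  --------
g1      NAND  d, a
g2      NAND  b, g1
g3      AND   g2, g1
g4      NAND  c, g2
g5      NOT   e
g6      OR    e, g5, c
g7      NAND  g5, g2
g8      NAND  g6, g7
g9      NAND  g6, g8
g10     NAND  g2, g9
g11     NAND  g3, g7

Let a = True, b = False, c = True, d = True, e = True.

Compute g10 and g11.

g10 = False; g11 = True

g1 = d NAND a = True NAND True = False
g2 = b NAND g1 = False NAND False = True
g3 = g2 AND g1 = True AND False = False
g5 = NOT e = NOT True = False
g6 = e OR g5 OR c = True OR False OR True = True
g7 = g5 NAND g2 = False NAND True = True
g8 = g6 NAND g7 = True NAND True = False
g9 = g6 NAND g8 = True NAND False = True
g10 = g2 NAND g9 = True NAND True = False
g11 = g3 NAND g7 = False NAND True = True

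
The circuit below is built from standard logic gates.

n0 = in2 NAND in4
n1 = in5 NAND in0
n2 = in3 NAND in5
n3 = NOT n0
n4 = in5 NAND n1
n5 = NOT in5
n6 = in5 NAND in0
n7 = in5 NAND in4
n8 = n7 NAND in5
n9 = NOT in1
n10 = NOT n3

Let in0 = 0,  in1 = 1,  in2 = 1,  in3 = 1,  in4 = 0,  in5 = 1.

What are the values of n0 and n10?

n0 = 1, n10 = 1

n0 = in2 NAND in4 = 1 NAND 0 = 1
n3 = NOT n0 = NOT 1 = 0
n10 = NOT n3 = NOT 0 = 1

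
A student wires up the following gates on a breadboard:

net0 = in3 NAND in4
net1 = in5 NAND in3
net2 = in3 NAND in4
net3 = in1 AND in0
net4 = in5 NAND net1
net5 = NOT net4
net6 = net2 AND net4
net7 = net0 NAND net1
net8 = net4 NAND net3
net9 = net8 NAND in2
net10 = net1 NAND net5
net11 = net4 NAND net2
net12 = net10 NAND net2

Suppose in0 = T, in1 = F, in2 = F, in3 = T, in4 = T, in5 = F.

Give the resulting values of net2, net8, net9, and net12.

net1 = in5 NAND in3 = F NAND T = T
net2 = in3 NAND in4 = T NAND T = F
net3 = in1 AND in0 = F AND T = F
net4 = in5 NAND net1 = F NAND T = T
net5 = NOT net4 = NOT T = F
net8 = net4 NAND net3 = T NAND F = T
net9 = net8 NAND in2 = T NAND F = T
net10 = net1 NAND net5 = T NAND F = T
net12 = net10 NAND net2 = T NAND F = T

net2 = F  net8 = T  net9 = T  net12 = T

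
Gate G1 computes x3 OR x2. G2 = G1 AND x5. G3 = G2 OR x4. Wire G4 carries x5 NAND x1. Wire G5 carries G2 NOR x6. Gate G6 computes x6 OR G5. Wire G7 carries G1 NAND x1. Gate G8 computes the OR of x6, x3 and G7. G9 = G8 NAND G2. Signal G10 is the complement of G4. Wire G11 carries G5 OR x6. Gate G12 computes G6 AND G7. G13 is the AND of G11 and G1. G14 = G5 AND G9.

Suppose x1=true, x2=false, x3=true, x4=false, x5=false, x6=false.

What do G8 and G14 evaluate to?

G8 = true, G14 = true

G1 = x3 OR x2 = true OR false = true
G2 = G1 AND x5 = true AND false = false
G5 = G2 NOR x6 = false NOR false = true
G7 = G1 NAND x1 = true NAND true = false
G8 = x6 OR x3 OR G7 = false OR true OR false = true
G9 = G8 NAND G2 = true NAND false = true
G14 = G5 AND G9 = true AND true = true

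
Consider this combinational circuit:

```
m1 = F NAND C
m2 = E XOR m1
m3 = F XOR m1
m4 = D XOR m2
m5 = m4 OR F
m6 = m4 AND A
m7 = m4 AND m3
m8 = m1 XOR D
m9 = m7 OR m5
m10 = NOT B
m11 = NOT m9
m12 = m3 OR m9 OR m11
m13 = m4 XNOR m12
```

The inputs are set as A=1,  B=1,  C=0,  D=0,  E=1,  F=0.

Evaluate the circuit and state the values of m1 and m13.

m1 = F NAND C = 0 NAND 0 = 1
m2 = E XOR m1 = 1 XOR 1 = 0
m3 = F XOR m1 = 0 XOR 1 = 1
m4 = D XOR m2 = 0 XOR 0 = 0
m5 = m4 OR F = 0 OR 0 = 0
m7 = m4 AND m3 = 0 AND 1 = 0
m9 = m7 OR m5 = 0 OR 0 = 0
m11 = NOT m9 = NOT 0 = 1
m12 = m3 OR m9 OR m11 = 1 OR 0 OR 1 = 1
m13 = m4 XNOR m12 = 0 XNOR 1 = 0

m1 = 1  m13 = 0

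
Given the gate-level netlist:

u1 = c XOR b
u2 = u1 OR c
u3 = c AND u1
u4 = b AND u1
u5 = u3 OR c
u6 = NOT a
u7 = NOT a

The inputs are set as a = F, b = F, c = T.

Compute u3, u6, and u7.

u1 = c XOR b = T XOR F = T
u3 = c AND u1 = T AND T = T
u6 = NOT a = NOT F = T
u7 = NOT a = NOT F = T

u3 = T; u6 = T; u7 = T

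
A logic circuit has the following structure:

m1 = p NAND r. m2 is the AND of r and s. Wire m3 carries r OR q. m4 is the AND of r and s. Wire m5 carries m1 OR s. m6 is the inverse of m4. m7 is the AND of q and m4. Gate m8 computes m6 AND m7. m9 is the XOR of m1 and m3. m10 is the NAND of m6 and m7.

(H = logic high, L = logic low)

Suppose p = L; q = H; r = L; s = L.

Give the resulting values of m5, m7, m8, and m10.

m5 = H  m7 = L  m8 = L  m10 = H

m1 = p NAND r = L NAND L = H
m4 = r AND s = L AND L = L
m5 = m1 OR s = H OR L = H
m6 = NOT m4 = NOT L = H
m7 = q AND m4 = H AND L = L
m8 = m6 AND m7 = H AND L = L
m10 = m6 NAND m7 = H NAND L = H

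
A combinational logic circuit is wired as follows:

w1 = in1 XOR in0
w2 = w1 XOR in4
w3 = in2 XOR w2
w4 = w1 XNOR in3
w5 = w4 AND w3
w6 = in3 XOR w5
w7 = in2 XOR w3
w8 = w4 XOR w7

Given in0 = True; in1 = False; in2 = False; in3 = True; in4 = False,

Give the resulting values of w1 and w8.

w1 = True, w8 = False

w1 = in1 XOR in0 = False XOR True = True
w2 = w1 XOR in4 = True XOR False = True
w3 = in2 XOR w2 = False XOR True = True
w4 = w1 XNOR in3 = True XNOR True = True
w7 = in2 XOR w3 = False XOR True = True
w8 = w4 XOR w7 = True XOR True = False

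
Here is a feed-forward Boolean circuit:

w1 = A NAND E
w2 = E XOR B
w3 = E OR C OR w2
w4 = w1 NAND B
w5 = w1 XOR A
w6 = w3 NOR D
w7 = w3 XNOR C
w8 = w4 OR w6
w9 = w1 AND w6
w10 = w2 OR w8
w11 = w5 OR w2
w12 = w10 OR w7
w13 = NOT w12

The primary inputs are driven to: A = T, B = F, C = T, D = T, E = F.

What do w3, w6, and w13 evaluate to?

w1 = A NAND E = T NAND F = T
w2 = E XOR B = F XOR F = F
w3 = E OR C OR w2 = F OR T OR F = T
w4 = w1 NAND B = T NAND F = T
w6 = w3 NOR D = T NOR T = F
w7 = w3 XNOR C = T XNOR T = T
w8 = w4 OR w6 = T OR F = T
w10 = w2 OR w8 = F OR T = T
w12 = w10 OR w7 = T OR T = T
w13 = NOT w12 = NOT T = F

w3 = T  w6 = F  w13 = F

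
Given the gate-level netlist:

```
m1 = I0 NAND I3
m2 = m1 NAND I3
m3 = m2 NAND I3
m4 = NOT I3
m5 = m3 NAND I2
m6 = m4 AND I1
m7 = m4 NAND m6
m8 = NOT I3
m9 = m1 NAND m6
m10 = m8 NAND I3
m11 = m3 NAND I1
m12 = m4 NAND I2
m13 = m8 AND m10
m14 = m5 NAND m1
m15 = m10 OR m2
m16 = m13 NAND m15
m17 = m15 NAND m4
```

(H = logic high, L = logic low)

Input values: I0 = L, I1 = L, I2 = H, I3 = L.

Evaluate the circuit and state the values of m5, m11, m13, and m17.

m5 = L, m11 = H, m13 = H, m17 = L

m1 = I0 NAND I3 = L NAND L = H
m2 = m1 NAND I3 = H NAND L = H
m3 = m2 NAND I3 = H NAND L = H
m4 = NOT I3 = NOT L = H
m5 = m3 NAND I2 = H NAND H = L
m8 = NOT I3 = NOT L = H
m10 = m8 NAND I3 = H NAND L = H
m11 = m3 NAND I1 = H NAND L = H
m13 = m8 AND m10 = H AND H = H
m15 = m10 OR m2 = H OR H = H
m17 = m15 NAND m4 = H NAND H = L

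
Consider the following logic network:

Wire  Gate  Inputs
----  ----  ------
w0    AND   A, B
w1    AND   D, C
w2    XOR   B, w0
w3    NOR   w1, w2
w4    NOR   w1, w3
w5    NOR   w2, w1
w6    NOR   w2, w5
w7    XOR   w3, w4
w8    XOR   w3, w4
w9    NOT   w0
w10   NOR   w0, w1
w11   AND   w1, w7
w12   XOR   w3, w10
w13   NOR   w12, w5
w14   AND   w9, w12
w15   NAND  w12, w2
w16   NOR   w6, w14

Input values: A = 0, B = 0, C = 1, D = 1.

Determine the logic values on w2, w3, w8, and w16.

w0 = A AND B = 0 AND 0 = 0
w1 = D AND C = 1 AND 1 = 1
w2 = B XOR w0 = 0 XOR 0 = 0
w3 = w1 NOR w2 = 1 NOR 0 = 0
w4 = w1 NOR w3 = 1 NOR 0 = 0
w5 = w2 NOR w1 = 0 NOR 1 = 0
w6 = w2 NOR w5 = 0 NOR 0 = 1
w8 = w3 XOR w4 = 0 XOR 0 = 0
w9 = NOT w0 = NOT 0 = 1
w10 = w0 NOR w1 = 0 NOR 1 = 0
w12 = w3 XOR w10 = 0 XOR 0 = 0
w14 = w9 AND w12 = 1 AND 0 = 0
w16 = w6 NOR w14 = 1 NOR 0 = 0

w2 = 0, w3 = 0, w8 = 0, w16 = 0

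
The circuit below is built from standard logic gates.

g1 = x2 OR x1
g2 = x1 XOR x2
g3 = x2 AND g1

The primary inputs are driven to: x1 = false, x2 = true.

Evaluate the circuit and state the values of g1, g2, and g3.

g1 = x2 OR x1 = true OR false = true
g2 = x1 XOR x2 = false XOR true = true
g3 = x2 AND g1 = true AND true = true

g1 = true, g2 = true, g3 = true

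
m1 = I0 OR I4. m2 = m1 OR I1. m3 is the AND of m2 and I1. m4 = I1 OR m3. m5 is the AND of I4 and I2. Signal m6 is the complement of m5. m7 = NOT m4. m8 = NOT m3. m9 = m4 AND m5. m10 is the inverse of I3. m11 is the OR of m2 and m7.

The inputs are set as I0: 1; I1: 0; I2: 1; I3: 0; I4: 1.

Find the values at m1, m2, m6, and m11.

m1 = I0 OR I4 = 1 OR 1 = 1
m2 = m1 OR I1 = 1 OR 0 = 1
m3 = m2 AND I1 = 1 AND 0 = 0
m4 = I1 OR m3 = 0 OR 0 = 0
m5 = I4 AND I2 = 1 AND 1 = 1
m6 = NOT m5 = NOT 1 = 0
m7 = NOT m4 = NOT 0 = 1
m11 = m2 OR m7 = 1 OR 1 = 1

m1 = 1  m2 = 1  m6 = 0  m11 = 1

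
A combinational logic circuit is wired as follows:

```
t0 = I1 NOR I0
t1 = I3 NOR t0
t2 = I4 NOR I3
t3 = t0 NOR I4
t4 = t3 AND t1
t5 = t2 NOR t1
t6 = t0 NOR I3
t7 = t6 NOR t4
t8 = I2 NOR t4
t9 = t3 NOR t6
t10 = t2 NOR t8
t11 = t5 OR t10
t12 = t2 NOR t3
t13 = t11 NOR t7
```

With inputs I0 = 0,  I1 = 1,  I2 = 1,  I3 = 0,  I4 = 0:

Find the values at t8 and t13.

t8 = 0, t13 = 1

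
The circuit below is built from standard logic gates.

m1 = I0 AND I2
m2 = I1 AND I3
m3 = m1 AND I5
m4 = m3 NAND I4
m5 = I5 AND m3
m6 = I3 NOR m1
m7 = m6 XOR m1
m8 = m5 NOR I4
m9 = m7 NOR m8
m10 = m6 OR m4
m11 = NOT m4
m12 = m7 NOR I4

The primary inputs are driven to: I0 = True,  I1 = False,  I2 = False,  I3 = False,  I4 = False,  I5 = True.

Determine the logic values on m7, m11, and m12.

m7 = True, m11 = False, m12 = False

m1 = I0 AND I2 = True AND False = False
m3 = m1 AND I5 = False AND True = False
m4 = m3 NAND I4 = False NAND False = True
m6 = I3 NOR m1 = False NOR False = True
m7 = m6 XOR m1 = True XOR False = True
m11 = NOT m4 = NOT True = False
m12 = m7 NOR I4 = True NOR False = False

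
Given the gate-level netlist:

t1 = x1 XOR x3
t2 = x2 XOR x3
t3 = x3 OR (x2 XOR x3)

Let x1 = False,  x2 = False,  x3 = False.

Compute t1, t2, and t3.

t1 = False, t2 = False, t3 = False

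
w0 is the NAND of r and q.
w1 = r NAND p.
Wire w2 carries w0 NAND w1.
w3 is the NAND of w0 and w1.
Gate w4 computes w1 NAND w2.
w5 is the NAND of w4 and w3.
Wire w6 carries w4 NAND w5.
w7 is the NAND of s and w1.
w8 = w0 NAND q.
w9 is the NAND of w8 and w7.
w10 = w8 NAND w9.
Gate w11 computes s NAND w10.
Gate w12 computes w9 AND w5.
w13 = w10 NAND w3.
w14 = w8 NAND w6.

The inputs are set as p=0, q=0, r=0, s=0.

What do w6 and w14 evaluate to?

w0 = r NAND q = 0 NAND 0 = 1
w1 = r NAND p = 0 NAND 0 = 1
w2 = w0 NAND w1 = 1 NAND 1 = 0
w3 = w0 NAND w1 = 1 NAND 1 = 0
w4 = w1 NAND w2 = 1 NAND 0 = 1
w5 = w4 NAND w3 = 1 NAND 0 = 1
w6 = w4 NAND w5 = 1 NAND 1 = 0
w8 = w0 NAND q = 1 NAND 0 = 1
w14 = w8 NAND w6 = 1 NAND 0 = 1

w6 = 0; w14 = 1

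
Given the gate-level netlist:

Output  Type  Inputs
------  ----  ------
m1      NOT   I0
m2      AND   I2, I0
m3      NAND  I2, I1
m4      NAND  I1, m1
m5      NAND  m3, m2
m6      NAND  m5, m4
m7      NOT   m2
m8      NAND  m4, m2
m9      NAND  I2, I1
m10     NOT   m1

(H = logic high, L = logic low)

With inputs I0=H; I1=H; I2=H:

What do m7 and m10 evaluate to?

m1 = NOT I0 = NOT H = L
m2 = I2 AND I0 = H AND H = H
m7 = NOT m2 = NOT H = L
m10 = NOT m1 = NOT L = H

m7 = L  m10 = H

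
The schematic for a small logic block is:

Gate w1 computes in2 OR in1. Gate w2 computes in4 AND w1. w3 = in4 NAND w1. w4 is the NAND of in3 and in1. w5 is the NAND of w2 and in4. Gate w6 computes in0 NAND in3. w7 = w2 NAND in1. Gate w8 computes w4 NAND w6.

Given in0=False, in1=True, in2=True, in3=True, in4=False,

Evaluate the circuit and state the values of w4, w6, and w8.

w4 = False; w6 = True; w8 = True

w4 = in3 NAND in1 = True NAND True = False
w6 = in0 NAND in3 = False NAND True = True
w8 = w4 NAND w6 = False NAND True = True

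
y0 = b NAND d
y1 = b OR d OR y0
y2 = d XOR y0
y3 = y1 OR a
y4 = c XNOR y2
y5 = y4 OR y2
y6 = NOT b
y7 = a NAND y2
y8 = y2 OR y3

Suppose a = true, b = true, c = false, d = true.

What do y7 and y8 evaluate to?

y7 = false, y8 = true

y0 = b NAND d = true NAND true = false
y1 = b OR d OR y0 = true OR true OR false = true
y2 = d XOR y0 = true XOR false = true
y3 = y1 OR a = true OR true = true
y7 = a NAND y2 = true NAND true = false
y8 = y2 OR y3 = true OR true = true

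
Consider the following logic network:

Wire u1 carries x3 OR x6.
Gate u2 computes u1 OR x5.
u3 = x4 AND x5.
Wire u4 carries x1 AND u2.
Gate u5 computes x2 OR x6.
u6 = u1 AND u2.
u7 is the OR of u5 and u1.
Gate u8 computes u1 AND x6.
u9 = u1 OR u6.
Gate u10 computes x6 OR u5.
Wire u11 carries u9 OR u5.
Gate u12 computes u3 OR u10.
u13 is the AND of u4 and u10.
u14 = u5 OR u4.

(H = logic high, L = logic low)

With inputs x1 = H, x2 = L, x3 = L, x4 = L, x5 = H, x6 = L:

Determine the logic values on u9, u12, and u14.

u9 = L, u12 = L, u14 = H

u1 = x3 OR x6 = L OR L = L
u2 = u1 OR x5 = L OR H = H
u3 = x4 AND x5 = L AND H = L
u4 = x1 AND u2 = H AND H = H
u5 = x2 OR x6 = L OR L = L
u6 = u1 AND u2 = L AND H = L
u9 = u1 OR u6 = L OR L = L
u10 = x6 OR u5 = L OR L = L
u12 = u3 OR u10 = L OR L = L
u14 = u5 OR u4 = L OR H = H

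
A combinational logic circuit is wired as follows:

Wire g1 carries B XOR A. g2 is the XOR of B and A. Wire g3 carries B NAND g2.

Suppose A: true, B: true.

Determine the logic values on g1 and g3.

g1 = B XOR A = true XOR true = false
g2 = B XOR A = true XOR true = false
g3 = B NAND g2 = true NAND false = true

g1 = false, g3 = true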